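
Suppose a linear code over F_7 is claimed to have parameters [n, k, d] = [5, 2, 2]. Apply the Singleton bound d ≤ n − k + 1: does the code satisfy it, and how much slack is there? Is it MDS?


Singleton RHS = n − k + 1 = 4, slack = 2, bound satisfied, not MDS.

Singleton bound: d ≤ n − k + 1.
Here n = 5, k = 2, so n − k + 1 = 4.
Given d = 2, check d ≤ 4: YES.
Slack = (n − k + 1) − d = 2.
The code is NOT MDS (slack = 2 > 0).
Description: the claimed parameters are [5, 2, 2]_7; such a code would be non-MDS.


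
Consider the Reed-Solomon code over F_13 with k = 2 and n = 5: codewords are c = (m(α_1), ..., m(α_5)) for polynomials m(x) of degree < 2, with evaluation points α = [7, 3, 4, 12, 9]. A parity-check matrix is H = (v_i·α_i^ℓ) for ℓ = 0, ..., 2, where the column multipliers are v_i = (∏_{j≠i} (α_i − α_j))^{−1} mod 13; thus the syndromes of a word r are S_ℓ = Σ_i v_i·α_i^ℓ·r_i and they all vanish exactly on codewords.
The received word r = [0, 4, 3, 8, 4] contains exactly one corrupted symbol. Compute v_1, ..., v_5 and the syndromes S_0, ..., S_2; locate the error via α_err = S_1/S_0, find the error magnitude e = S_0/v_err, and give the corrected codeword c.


S = (3, 1, 9), error at position 5, error magnitude e = 6, c = [0, 4, 3, 8, 11].

Step 1: column multipliers v_i = (∏_{j≠i}(α_i − α_j))^{−1} mod 13.
  i = 1 (α = 7): (7−3)(7−4)(7−12)(7−9) = 4·3·(−5)·(−2) = 120 ≡ 3, so v_1 = 3^{−1} = 9 (mod 13).
  i = 2 (α = 3): (3−7)(3−4)(3−12)(3−9) = (−4)·(−1)·(−9)·(−6) = 216 ≡ 8, so v_2 = 8^{−1} = 5 (mod 13).
  i = 3 (α = 4): (4−7)(4−3)(4−12)(4−9) = (−3)·1·(−8)·(−5) = −120 ≡ 10, so v_3 = 10^{−1} = 4 (mod 13).
  i = 4 (α = 12): (12−7)(12−3)(12−4)(12−9) = 5·9·8·3 = 1080 ≡ 1, so v_4 = 1^{−1} = 1 (mod 13).
  i = 5 (α = 9): (9−7)(9−3)(9−4)(9−12) = 2·6·5·(−3) = −180 ≡ 2, so v_5 = 2^{−1} = 7 (mod 13).
  v = [9, 5, 4, 1, 7].
Step 2: syndromes of r = [0, 4, 3, 8, 4] (all sums mod 13).
  S_0 = Σ v_i r_i = 9·0 + 5·4 + 4·3 + 1·8 + 7·4 = 68 ≡ 3.
  S_1 = Σ v_i α_i r_i = 9·7·0 + 5·3·4 + 4·4·3 + 1·12·8 + 7·9·4 = 456 ≡ 1.
  α_i^2 mod 13 = [10, 9, 3, 1, 3].
  S_2 = Σ v_i α_i^2 r_i = 9·10·0 + 5·9·4 + 4·3·3 + 1·1·8 + 7·3·4 = 308 ≡ 9.
  S = (3, 1, 9) ≠ 0, so r is not a codeword (an error is present).
Step 3: locate the error. For a single error e at position i, S_ℓ = v_i·e·α_i^ℓ, so α_err = S_1/S_0.
  S_0^{−1} = 3^{−1} = 9 (mod 13), so α_err = 1·9 = 9 ≡ 9 = α_5. Error position i = 5.
  Consistency check: S_2/S_1 = 9·1 = 9 ≡ 9 = α_err ✓ (single-error assumption holds).
Step 4: error magnitude e = S_0/v_5 = S_0·∏_{j≠5}(α_5 − α_j) = 3·2 = 6 ≡ 6 (mod 13).
Step 5: correct position 5: c_5 = r_5 − e = 4 − 6 ≡ 11 (mod 13). Hence c = [0, 4, 3, 8, 11].
  Check: interpolating c through the α_i gives m(x) = 7 + 12·x (degree < 2) with m(α_i) = c_i for every i, so c is indeed a codeword.


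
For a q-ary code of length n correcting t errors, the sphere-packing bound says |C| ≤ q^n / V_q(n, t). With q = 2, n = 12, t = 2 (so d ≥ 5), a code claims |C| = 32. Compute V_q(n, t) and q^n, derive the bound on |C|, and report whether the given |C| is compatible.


V_q(n, t) = 79, q^n = 4096, Hamming bound = 51, |C| = 32 ≤ bound (satisfied).

Step 1: Compute V_q(n, t) = Σ_{j=0}^2 C(n, j) (q−1)^j.
  j = 0: C(12,0)·(1)^0 = 1·1 = 1.
  j = 1: C(12,1)·(1)^1 = 12·1 = 12.
  j = 2: C(12,2)·(1)^2 = 66·1 = 66.
  V_q(n, t) = 1 + 12 + 66 = 79.
Step 2: q^n = 2^12 = 4096.
Step 3: Hamming bound ⌊q^n / V_q(n,t)⌋ = ⌊4096/79⌋ = 51.
Step 4: Compare |C| = 32 to 51: satisfied.
The claimed |C| lies below the Hamming bound.


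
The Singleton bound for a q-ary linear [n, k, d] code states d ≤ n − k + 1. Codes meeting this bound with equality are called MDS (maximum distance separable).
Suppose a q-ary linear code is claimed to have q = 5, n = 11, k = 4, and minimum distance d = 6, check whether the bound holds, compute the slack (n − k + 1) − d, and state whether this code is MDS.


Singleton RHS = n − k + 1 = 8, slack = 2, bound satisfied, not MDS.

Singleton bound: d ≤ n − k + 1.
Here n = 11, k = 4, so n − k + 1 = 8.
Given d = 6, check d ≤ 8: YES.
Slack = (n − k + 1) − d = 2.
The code is NOT MDS (slack = 2 > 0).
Description: the claimed parameters are [11, 4, 6]_5; such a code would be non-MDS.


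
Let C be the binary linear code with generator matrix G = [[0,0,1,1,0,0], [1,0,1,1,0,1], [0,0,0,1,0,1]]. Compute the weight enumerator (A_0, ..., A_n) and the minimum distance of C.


Weight distribution: A_0 = 1, A_2 = 6, A_4 = 1. Minimum distance d = 2.

Enumerate all 2^3 = 8 messages m ∈ F_2^3.
For each, compute codeword c = mG in F_2^6, then tally its weight.
  m = 000 → c = 000000, weight = 0.
  m = 100 → c = 001100, weight = 2.
  m = 010 → c = 101101, weight = 4.
  m = 110 → c = 100001, weight = 2.
  m = 001 → c = 000101, weight = 2.
  m = 101 → c = 001001, weight = 2.
  m = 011 → c = 101000, weight = 2.
  m = 111 → c = 100100, weight = 2.
Tally weights:
  weight 0: 1 codewords.
  weight 2: 6 codewords.
  weight 4: 1 codewords.
Minimum distance d = smallest w > 0 with A_w > 0 = 2.
Sanity: Σ A_w = 8 = 2^3 = 8 ✓.


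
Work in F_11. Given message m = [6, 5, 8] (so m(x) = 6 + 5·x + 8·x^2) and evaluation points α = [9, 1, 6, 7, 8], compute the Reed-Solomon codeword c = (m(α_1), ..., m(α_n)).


c = [6, 8, 5, 4, 8]

Message polynomial: m(x) = 6 + 5·x + 8·x^2 (mod 11).
For each evaluation point α_i, compute m(α_i) mod 11:
  α_1 = 9: Horner steps 8 → 0 → 6, so m(9) = 6.
  α_2 = 1: Horner steps 8 → 2 → 8, so m(1) = 8.
  α_3 = 6: Horner steps 8 → 9 → 5, so m(6) = 5.
  α_4 = 7: Horner steps 8 → 6 → 4, so m(7) = 4.
  α_5 = 8: Horner steps 8 → 3 → 8, so m(8) = 8.
Codeword c = [6, 8, 5, 4, 8] ∈ F_11^5.


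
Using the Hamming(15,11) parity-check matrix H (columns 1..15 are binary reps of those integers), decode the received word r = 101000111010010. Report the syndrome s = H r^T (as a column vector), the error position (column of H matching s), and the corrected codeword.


s = (0, 0, 0, 1)^T, error position = 1, corrected codeword c = 001000111010010

Compute s = H r^T mod 2 one row at a time:
  s_1 = 1 + 1 + 0 + 1 + 0 + 0 + 1 + 0 = 4 ≡ 0 (mod 2).
  s_2 = 0 + 0 + 0 + 1 + 0 + 0 + 1 + 0 = 2 ≡ 0 (mod 2).
  s_3 = 0 + 1 + 0 + 1 + 0 + 1 + 1 + 0 = 4 ≡ 0 (mod 2).
  s_4 = 1 + 1 + 0 + 1 + 1 + 1 + 0 + 0 = 5 ≡ 1 (mod 2).
s = (0, 0, 0, 1)^T — this equals column 1 of H (binary 0001), so error is at position 1.
Correct: flip bit 1 of r = 101000111010010 to get c = 001000111010010.


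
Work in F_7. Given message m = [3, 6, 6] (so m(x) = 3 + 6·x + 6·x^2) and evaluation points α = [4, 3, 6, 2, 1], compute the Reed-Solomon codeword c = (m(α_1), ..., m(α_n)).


c = [4, 5, 3, 4, 1]

Message polynomial: m(x) = 3 + 6·x + 6·x^2 (mod 7).
For each evaluation point α_i, compute m(α_i) mod 7:
  α_1 = 4: Horner steps 6 → 2 → 4, so m(4) = 4.
  α_2 = 3: Horner steps 6 → 3 → 5, so m(3) = 5.
  α_3 = 6: Horner steps 6 → 0 → 3, so m(6) = 3.
  α_4 = 2: Horner steps 6 → 4 → 4, so m(2) = 4.
  α_5 = 1: Horner steps 6 → 5 → 1, so m(1) = 1.
Codeword c = [4, 5, 3, 4, 1] ∈ F_7^5.


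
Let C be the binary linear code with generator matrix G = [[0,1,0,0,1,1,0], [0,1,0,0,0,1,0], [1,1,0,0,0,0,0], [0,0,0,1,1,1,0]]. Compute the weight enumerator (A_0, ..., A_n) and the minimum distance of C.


Weight distribution: A_0 = 1, A_1 = 1, A_2 = 6, A_3 = 6, A_4 = 1, A_5 = 1. Minimum distance d = 1.

Enumerate all 2^4 = 16 messages m ∈ F_2^4.
For each, compute codeword c = mG in F_2^7, then tally its weight.
  m = 0000 → c = 0000000, weight = 0.
  m = 1000 → c = 0100110, weight = 3.
  m = 0100 → c = 0100010, weight = 2.
  m = 1100 → c = 0000100, weight = 1.
  m = 0010 → c = 1100000, weight = 2.
  m = 1010 → c = 1000110, weight = 3.
  m = 0110 → c = 1000010, weight = 2.
  m = 1110 → c = 1100100, weight = 3.
  m = 0001 → c = 0001110, weight = 3.
  m = 1001 → c = 0101000, weight = 2.
  m = 0101 → c = 0101100, weight = 3.
  m = 1101 → c = 0001010, weight = 2.
  m = 0011 → c = 1101110, weight = 5.
  m = 1011 → c = 1001000, weight = 2.
  m = 0111 → c = 1001100, weight = 3.
  m = 1111 → c = 1101010, weight = 4.
Tally weights:
  weight 0: 1 codewords.
  weight 1: 1 codewords.
  weight 2: 6 codewords.
  weight 3: 6 codewords.
  weight 4: 1 codewords.
  weight 5: 1 codewords.
Minimum distance d = smallest w > 0 with A_w > 0 = 1.
Sanity: Σ A_w = 16 = 2^4 = 16 ✓.


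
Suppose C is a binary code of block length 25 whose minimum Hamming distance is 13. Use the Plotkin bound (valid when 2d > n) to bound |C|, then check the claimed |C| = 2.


Plotkin bound M ≤ 26; given |C| = 2 ≤ bound (satisfied).

Check applicability: 2d = 26, n = 25.
2d − n = 1 > 0, so Plotkin applies.
Compute d/(2d−n) = 13/1 ≈ 13.0000.
⌊d/(2d−n)⌋ = 13.
Plotkin bound: M ≤ 2·13 = 26.
Given |C| = 2, check: satisfied.
This |C| is below the Plotkin bound.


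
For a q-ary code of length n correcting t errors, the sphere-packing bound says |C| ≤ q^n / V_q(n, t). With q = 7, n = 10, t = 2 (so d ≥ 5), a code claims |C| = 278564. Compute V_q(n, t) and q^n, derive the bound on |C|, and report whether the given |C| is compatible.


V_q(n, t) = 1681, q^n = 282475249, Hamming bound = 168040, |C| = 278564 > bound (violated).

Step 1: Compute V_q(n, t) = Σ_{j=0}^2 C(n, j) (q−1)^j.
  j = 0: C(10,0)·(6)^0 = 1·1 = 1.
  j = 1: C(10,1)·(6)^1 = 10·6 = 60.
  j = 2: C(10,2)·(6)^2 = 45·36 = 1620.
  V_q(n, t) = 1 + 60 + 1620 = 1681.
Step 2: q^n = 7^10 = 282475249.
Step 3: Hamming bound ⌊q^n / V_q(n,t)⌋ = ⌊282475249/1681⌋ = 168040.
Step 4: Compare |C| = 278564 to 168040: violated.
The claimed |C| lies above the Hamming bound, so no 7-ary code of length 10 with d ≥ 5 can have 278564 codewords.


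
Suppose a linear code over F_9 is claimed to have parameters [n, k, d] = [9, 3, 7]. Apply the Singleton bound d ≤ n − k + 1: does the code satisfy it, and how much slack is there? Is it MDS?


Singleton RHS = n − k + 1 = 7, slack = 0, bound satisfied, MDS.

Singleton bound: d ≤ n − k + 1.
Here n = 9, k = 3, so n − k + 1 = 7.
Given d = 7, check d ≤ 7: YES.
Slack = (n − k + 1) − d = 0.
The code is MDS (slack = 0).
Description: the claimed parameters are [9, 3, 7]_9; such a code would be MDS (meets Singleton bound).


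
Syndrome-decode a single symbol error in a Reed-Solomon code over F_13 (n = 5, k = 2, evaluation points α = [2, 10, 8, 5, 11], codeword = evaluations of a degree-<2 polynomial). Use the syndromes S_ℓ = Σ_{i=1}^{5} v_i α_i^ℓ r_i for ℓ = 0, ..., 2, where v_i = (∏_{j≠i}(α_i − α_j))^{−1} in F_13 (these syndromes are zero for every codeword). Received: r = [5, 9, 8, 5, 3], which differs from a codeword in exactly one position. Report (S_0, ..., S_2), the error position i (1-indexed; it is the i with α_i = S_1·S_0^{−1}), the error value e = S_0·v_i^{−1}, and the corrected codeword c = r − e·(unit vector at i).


S = (6, 4, 7), error at position 4, error magnitude e = 5, c = [5, 9, 8, 0, 3].

Step 1: column multipliers v_i = (∏_{j≠i}(α_i − α_j))^{−1} mod 13.
  i = 1 (α = 2): (2−10)(2−8)(2−5)(2−11) = (−8)·(−6)·(−3)·(−9) = 1296 ≡ 9, so v_1 = 9^{−1} = 3 (mod 13).
  i = 2 (α = 10): (10−2)(10−8)(10−5)(10−11) = 8·2·5·(−1) = −80 ≡ 11, so v_2 = 11^{−1} = 6 (mod 13).
  i = 3 (α = 8): (8−2)(8−10)(8−5)(8−11) = 6·(−2)·3·(−3) = 108 ≡ 4, so v_3 = 4^{−1} = 10 (mod 13).
  i = 4 (α = 5): (5−2)(5−10)(5−8)(5−11) = 3·(−5)·(−3)·(−6) = −270 ≡ 3, so v_4 = 3^{−1} = 9 (mod 13).
  i = 5 (α = 11): (11−2)(11−10)(11−8)(11−5) = 9·1·3·6 = 162 ≡ 6, so v_5 = 6^{−1} = 11 (mod 13).
  v = [3, 6, 10, 9, 11].
Step 2: syndromes of r = [5, 9, 8, 5, 3] (all sums mod 13).
  S_0 = Σ v_i r_i = 3·5 + 6·9 + 10·8 + 9·5 + 11·3 = 227 ≡ 6.
  S_1 = Σ v_i α_i r_i = 3·2·5 + 6·10·9 + 10·8·8 + 9·5·5 + 11·11·3 = 1798 ≡ 4.
  α_i^2 mod 13 = [4, 9, 12, 12, 4].
  S_2 = Σ v_i α_i^2 r_i = 3·4·5 + 6·9·9 + 10·12·8 + 9·12·5 + 11·4·3 = 2178 ≡ 7.
  S = (6, 4, 7) ≠ 0, so r is not a codeword (an error is present).
Step 3: locate the error. For a single error e at position i, S_ℓ = v_i·e·α_i^ℓ, so α_err = S_1/S_0.
  S_0^{−1} = 6^{−1} = 11 (mod 13), so α_err = 4·11 = 44 ≡ 5 = α_4. Error position i = 4.
  Consistency check: S_2/S_1 = 7·10 = 70 ≡ 5 = α_err ✓ (single-error assumption holds).
Step 4: error magnitude e = S_0/v_4 = S_0·∏_{j≠4}(α_4 − α_j) = 6·3 = 18 ≡ 5 (mod 13).
Step 5: correct position 4: c_4 = r_4 − e = 5 − 5 ≡ 0 (mod 13). Hence c = [5, 9, 8, 0, 3].
  Check: interpolating c through the α_i gives m(x) = 4 + 7·x (degree < 2) with m(α_i) = c_i for every i, so c is indeed a codeword.


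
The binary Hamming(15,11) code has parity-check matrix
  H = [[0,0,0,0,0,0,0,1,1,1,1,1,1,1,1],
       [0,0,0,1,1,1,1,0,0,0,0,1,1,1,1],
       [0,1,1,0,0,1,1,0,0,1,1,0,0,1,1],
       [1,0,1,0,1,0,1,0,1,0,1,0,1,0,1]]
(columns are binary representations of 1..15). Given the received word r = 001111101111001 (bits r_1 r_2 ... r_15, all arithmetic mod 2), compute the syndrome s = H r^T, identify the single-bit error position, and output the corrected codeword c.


s = (1, 0, 0, 0)^T, error position = 8, corrected codeword c = 001111111111001

Compute s = H r^T mod 2 one row at a time:
  s_1 = 0 + 1 + 1 + 1 + 1 + 0 + 0 + 1 = 5 ≡ 1 (mod 2).
  s_2 = 1 + 1 + 1 + 1 + 1 + 0 + 0 + 1 = 6 ≡ 0 (mod 2).
  s_3 = 0 + 1 + 1 + 1 + 1 + 1 + 0 + 1 = 6 ≡ 0 (mod 2).
  s_4 = 0 + 1 + 1 + 1 + 1 + 1 + 0 + 1 = 6 ≡ 0 (mod 2).
s = (1, 0, 0, 0)^T — this equals column 8 of H (binary 1000), so error is at position 8.
Correct: flip bit 8 of r = 001111101111001 to get c = 001111111111001.


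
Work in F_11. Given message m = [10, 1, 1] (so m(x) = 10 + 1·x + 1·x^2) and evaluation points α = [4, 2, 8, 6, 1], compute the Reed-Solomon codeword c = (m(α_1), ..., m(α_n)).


c = [8, 5, 5, 8, 1]

Message polynomial: m(x) = 10 + 1·x + 1·x^2 (mod 11).
For each evaluation point α_i, compute m(α_i) mod 11:
  α_1 = 4: Horner steps 1 → 5 → 8, so m(4) = 8.
  α_2 = 2: Horner steps 1 → 3 → 5, so m(2) = 5.
  α_3 = 8: Horner steps 1 → 9 → 5, so m(8) = 5.
  α_4 = 6: Horner steps 1 → 7 → 8, so m(6) = 8.
  α_5 = 1: Horner steps 1 → 2 → 1, so m(1) = 1.
Codeword c = [8, 5, 5, 8, 1] ∈ F_11^5.


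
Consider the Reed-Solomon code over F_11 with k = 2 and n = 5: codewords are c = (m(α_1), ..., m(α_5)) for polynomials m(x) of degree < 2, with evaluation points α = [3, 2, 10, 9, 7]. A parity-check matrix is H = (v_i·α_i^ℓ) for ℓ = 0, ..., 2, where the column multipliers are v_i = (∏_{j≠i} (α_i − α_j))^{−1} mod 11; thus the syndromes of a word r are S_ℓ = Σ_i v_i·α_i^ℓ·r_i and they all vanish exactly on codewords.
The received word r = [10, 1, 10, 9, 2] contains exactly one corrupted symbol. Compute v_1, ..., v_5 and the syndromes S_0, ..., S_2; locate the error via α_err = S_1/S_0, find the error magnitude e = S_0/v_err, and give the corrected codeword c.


S = (1, 10, 1), error at position 3, error magnitude e = 3, c = [10, 1, 7, 9, 2].

Step 1: column multipliers v_i = (∏_{j≠i}(α_i − α_j))^{−1} mod 11.
  i = 1 (α = 3): (3−2)(3−10)(3−9)(3−7) = 1·(−7)·(−6)·(−4) = −168 ≡ 8, so v_1 = 8^{−1} = 7 (mod 11).
  i = 2 (α = 2): (2−3)(2−10)(2−9)(2−7) = (−1)·(−8)·(−7)·(−5) = 280 ≡ 5, so v_2 = 5^{−1} = 9 (mod 11).
  i = 3 (α = 10): (10−3)(10−2)(10−9)(10−7) = 7·8·1·3 = 168 ≡ 3, so v_3 = 3^{−1} = 4 (mod 11).
  i = 4 (α = 9): (9−3)(9−2)(9−10)(9−7) = 6·7·(−1)·2 = −84 ≡ 4, so v_4 = 4^{−1} = 3 (mod 11).
  i = 5 (α = 7): (7−3)(7−2)(7−10)(7−9) = 4·5·(−3)·(−2) = 120 ≡ 10, so v_5 = 10^{−1} = 10 (mod 11).
  v = [7, 9, 4, 3, 10].
Step 2: syndromes of r = [10, 1, 10, 9, 2] (all sums mod 11).
  S_0 = Σ v_i r_i = 7·10 + 9·1 + 4·10 + 3·9 + 10·2 = 166 ≡ 1.
  S_1 = Σ v_i α_i r_i = 7·3·10 + 9·2·1 + 4·10·10 + 3·9·9 + 10·7·2 = 1011 ≡ 10.
  α_i^2 mod 11 = [9, 4, 1, 4, 5].
  S_2 = Σ v_i α_i^2 r_i = 7·9·10 + 9·4·1 + 4·1·10 + 3·4·9 + 10·5·2 = 914 ≡ 1.
  S = (1, 10, 1) ≠ 0, so r is not a codeword (an error is present).
Step 3: locate the error. For a single error e at position i, S_ℓ = v_i·e·α_i^ℓ, so α_err = S_1/S_0.
  S_0^{−1} = 1^{−1} = 1 (mod 11), so α_err = 10·1 = 10 ≡ 10 = α_3. Error position i = 3.
  Consistency check: S_2/S_1 = 1·10 = 10 ≡ 10 = α_err ✓ (single-error assumption holds).
Step 4: error magnitude e = S_0/v_3 = S_0·∏_{j≠3}(α_3 − α_j) = 1·3 = 3 ≡ 3 (mod 11).
Step 5: correct position 3: c_3 = r_3 − e = 10 − 3 ≡ 7 (mod 11). Hence c = [10, 1, 7, 9, 2].
  Check: interpolating c through the α_i gives m(x) = 5 + 9·x (degree < 2) with m(α_i) = c_i for every i, so c is indeed a codeword.


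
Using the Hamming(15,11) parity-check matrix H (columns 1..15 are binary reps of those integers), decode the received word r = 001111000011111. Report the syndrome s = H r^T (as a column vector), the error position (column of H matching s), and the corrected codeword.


s = (1, 1, 1, 1)^T, error position = 15, corrected codeword c = 001111000011110

Compute s = H r^T mod 2 one row at a time:
  s_1 = 0 + 0 + 0 + 1 + 1 + 1 + 1 + 1 = 5 ≡ 1 (mod 2).
  s_2 = 1 + 1 + 1 + 0 + 1 + 1 + 1 + 1 = 7 ≡ 1 (mod 2).
  s_3 = 0 + 1 + 1 + 0 + 0 + 1 + 1 + 1 = 5 ≡ 1 (mod 2).
  s_4 = 0 + 1 + 1 + 0 + 0 + 1 + 1 + 1 = 5 ≡ 1 (mod 2).
s = (1, 1, 1, 1)^T — this equals column 15 of H (binary 1111), so error is at position 15.
Correct: flip bit 15 of r = 001111000011111 to get c = 001111000011110.


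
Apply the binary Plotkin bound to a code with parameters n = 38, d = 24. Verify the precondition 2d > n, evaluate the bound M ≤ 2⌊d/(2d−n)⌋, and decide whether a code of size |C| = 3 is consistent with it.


Plotkin bound M ≤ 4; given |C| = 3 ≤ bound (satisfied).

Check applicability: 2d = 48, n = 38.
2d − n = 10 > 0, so Plotkin applies.
Compute d/(2d−n) = 24/10 ≈ 2.4000.
⌊d/(2d−n)⌋ = 2.
Plotkin bound: M ≤ 2·2 = 4.
Given |C| = 3, check: satisfied.
This |C| is below the Plotkin bound.


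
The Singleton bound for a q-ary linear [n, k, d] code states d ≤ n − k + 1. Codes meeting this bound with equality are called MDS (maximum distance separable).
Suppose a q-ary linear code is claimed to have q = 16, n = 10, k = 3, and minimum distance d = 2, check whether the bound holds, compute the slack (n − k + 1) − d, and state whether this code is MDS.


Singleton RHS = n − k + 1 = 8, slack = 6, bound satisfied, not MDS.

Singleton bound: d ≤ n − k + 1.
Here n = 10, k = 3, so n − k + 1 = 8.
Given d = 2, check d ≤ 8: YES.
Slack = (n − k + 1) − d = 6.
The code is NOT MDS (slack = 6 > 0).
Description: the claimed parameters are [10, 3, 2]_16; such a code would be non-MDS.


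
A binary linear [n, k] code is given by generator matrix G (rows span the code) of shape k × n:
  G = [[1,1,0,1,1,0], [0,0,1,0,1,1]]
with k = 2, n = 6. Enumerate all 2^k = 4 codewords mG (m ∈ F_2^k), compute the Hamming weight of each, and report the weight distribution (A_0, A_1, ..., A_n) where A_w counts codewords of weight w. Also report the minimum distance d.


Weight distribution: A_0 = 1, A_3 = 1, A_4 = 1, A_5 = 1. Minimum distance d = 3.

Enumerate all 2^2 = 4 messages m ∈ F_2^2.
For each, compute codeword c = mG in F_2^6, then tally its weight.
  m = 00 → c = 000000, weight = 0.
  m = 10 → c = 110110, weight = 4.
  m = 01 → c = 001011, weight = 3.
  m = 11 → c = 111101, weight = 5.
Tally weights:
  weight 0: 1 codewords.
  weight 3: 1 codewords.
  weight 4: 1 codewords.
  weight 5: 1 codewords.
Minimum distance d = smallest w > 0 with A_w > 0 = 3.
Sanity: Σ A_w = 4 = 2^2 = 4 ✓.


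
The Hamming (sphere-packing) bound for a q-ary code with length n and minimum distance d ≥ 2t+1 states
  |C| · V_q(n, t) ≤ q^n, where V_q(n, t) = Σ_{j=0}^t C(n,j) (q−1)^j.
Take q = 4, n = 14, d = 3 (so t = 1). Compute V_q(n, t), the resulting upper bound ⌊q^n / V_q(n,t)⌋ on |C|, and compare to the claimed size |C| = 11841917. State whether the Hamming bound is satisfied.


V_q(n, t) = 43, q^n = 268435456, Hamming bound = 6242685, |C| = 11841917 > bound (violated).

Step 1: Compute V_q(n, t) = Σ_{j=0}^1 C(n, j) (q−1)^j.
  j = 0: C(14,0)·(3)^0 = 1·1 = 1.
  j = 1: C(14,1)·(3)^1 = 14·3 = 42.
  V_q(n, t) = 1 + 42 = 43.
Step 2: q^n = 4^14 = 268435456.
Step 3: Hamming bound ⌊q^n / V_q(n,t)⌋ = ⌊268435456/43⌋ = 6242685.
Step 4: Compare |C| = 11841917 to 6242685: violated.
The claimed |C| lies above the Hamming bound, so no 4-ary code of length 14 with d ≥ 3 can have 11841917 codewords.


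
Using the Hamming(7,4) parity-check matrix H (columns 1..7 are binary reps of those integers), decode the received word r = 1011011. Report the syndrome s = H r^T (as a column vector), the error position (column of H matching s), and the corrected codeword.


s = (1, 1, 1)^T, error position = 7, corrected codeword c = 1011010

Compute s = H r^T mod 2 one row at a time:
  s_1 = 1 + 0 + 1 + 1 = 3 ≡ 1 (mod 2).
  s_2 = 0 + 1 + 1 + 1 = 3 ≡ 1 (mod 2).
  s_3 = 1 + 1 + 0 + 1 = 3 ≡ 1 (mod 2).
s = (1, 1, 1)^T — this equals column 7 of H (binary 111), so error is at position 7.
Correct: flip bit 7 of r = 1011011 to get c = 1011010.


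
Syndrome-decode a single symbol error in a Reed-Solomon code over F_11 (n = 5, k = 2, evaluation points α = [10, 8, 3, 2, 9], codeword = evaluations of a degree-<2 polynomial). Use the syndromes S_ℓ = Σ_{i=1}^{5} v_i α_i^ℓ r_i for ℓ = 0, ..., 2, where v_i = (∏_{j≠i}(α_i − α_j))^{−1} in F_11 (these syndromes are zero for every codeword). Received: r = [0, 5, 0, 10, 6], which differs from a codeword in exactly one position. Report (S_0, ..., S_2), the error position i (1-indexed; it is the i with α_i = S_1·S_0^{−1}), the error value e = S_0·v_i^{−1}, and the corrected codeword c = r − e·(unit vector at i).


S = (2, 9, 2), error at position 1, error magnitude e = 4, c = [7, 5, 0, 10, 6].

Step 1: column multipliers v_i = (∏_{j≠i}(α_i − α_j))^{−1} mod 11.
  i = 1 (α = 10): (10−8)(10−3)(10−2)(10−9) = 2·7·8·1 = 112 ≡ 2, so v_1 = 2^{−1} = 6 (mod 11).
  i = 2 (α = 8): (8−10)(8−3)(8−2)(8−9) = (−2)·5·6·(−1) = 60 ≡ 5, so v_2 = 5^{−1} = 9 (mod 11).
  i = 3 (α = 3): (3−10)(3−8)(3−2)(3−9) = (−7)·(−5)·1·(−6) = −210 ≡ 10, so v_3 = 10^{−1} = 10 (mod 11).
  i = 4 (α = 2): (2−10)(2−8)(2−3)(2−9) = (−8)·(−6)·(−1)·(−7) = 336 ≡ 6, so v_4 = 6^{−1} = 2 (mod 11).
  i = 5 (α = 9): (9−10)(9−8)(9−3)(9−2) = (−1)·1·6·7 = −42 ≡ 2, so v_5 = 2^{−1} = 6 (mod 11).
  v = [6, 9, 10, 2, 6].
Step 2: syndromes of r = [0, 5, 0, 10, 6] (all sums mod 11).
  S_0 = Σ v_i r_i = 6·0 + 9·5 + 10·0 + 2·10 + 6·6 = 101 ≡ 2.
  S_1 = Σ v_i α_i r_i = 6·10·0 + 9·8·5 + 10·3·0 + 2·2·10 + 6·9·6 = 724 ≡ 9.
  α_i^2 mod 11 = [1, 9, 9, 4, 4].
  S_2 = Σ v_i α_i^2 r_i = 6·1·0 + 9·9·5 + 10·9·0 + 2·4·10 + 6·4·6 = 629 ≡ 2.
  S = (2, 9, 2) ≠ 0, so r is not a codeword (an error is present).
Step 3: locate the error. For a single error e at position i, S_ℓ = v_i·e·α_i^ℓ, so α_err = S_1/S_0.
  S_0^{−1} = 2^{−1} = 6 (mod 11), so α_err = 9·6 = 54 ≡ 10 = α_1. Error position i = 1.
  Consistency check: S_2/S_1 = 2·5 = 10 ≡ 10 = α_err ✓ (single-error assumption holds).
Step 4: error magnitude e = S_0/v_1 = S_0·∏_{j≠1}(α_1 − α_j) = 2·2 = 4 ≡ 4 (mod 11).
Step 5: correct position 1: c_1 = r_1 − e = 0 − 4 ≡ 7 (mod 11). Hence c = [7, 5, 0, 10, 6].
  Check: interpolating c through the α_i gives m(x) = 8 + 1·x (degree < 2) with m(α_i) = c_i for every i, so c is indeed a codeword.


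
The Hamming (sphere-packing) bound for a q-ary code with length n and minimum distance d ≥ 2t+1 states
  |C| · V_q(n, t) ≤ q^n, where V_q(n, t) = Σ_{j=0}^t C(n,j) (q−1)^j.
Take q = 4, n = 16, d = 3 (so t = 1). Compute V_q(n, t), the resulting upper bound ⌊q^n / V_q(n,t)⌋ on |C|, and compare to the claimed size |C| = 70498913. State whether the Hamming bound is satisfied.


V_q(n, t) = 49, q^n = 4294967296, Hamming bound = 87652393, |C| = 70498913 ≤ bound (satisfied).

Step 1: Compute V_q(n, t) = Σ_{j=0}^1 C(n, j) (q−1)^j.
  j = 0: C(16,0)·(3)^0 = 1·1 = 1.
  j = 1: C(16,1)·(3)^1 = 16·3 = 48.
  V_q(n, t) = 1 + 48 = 49.
Step 2: q^n = 4^16 = 4294967296.
Step 3: Hamming bound ⌊q^n / V_q(n,t)⌋ = ⌊4294967296/49⌋ = 87652393.
Step 4: Compare |C| = 70498913 to 87652393: satisfied.
The claimed |C| lies below the Hamming bound.


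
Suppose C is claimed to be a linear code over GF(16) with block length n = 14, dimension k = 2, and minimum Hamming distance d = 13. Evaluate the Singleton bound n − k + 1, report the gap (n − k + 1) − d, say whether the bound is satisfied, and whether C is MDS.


Singleton RHS = n − k + 1 = 13, slack = 0, bound satisfied, MDS.

Singleton bound: d ≤ n − k + 1.
Here n = 14, k = 2, so n − k + 1 = 13.
Given d = 13, check d ≤ 13: YES.
Slack = (n − k + 1) − d = 0.
The code is MDS (slack = 0).
Description: the claimed parameters are [14, 2, 13]_16; such a code would be MDS (meets Singleton bound).


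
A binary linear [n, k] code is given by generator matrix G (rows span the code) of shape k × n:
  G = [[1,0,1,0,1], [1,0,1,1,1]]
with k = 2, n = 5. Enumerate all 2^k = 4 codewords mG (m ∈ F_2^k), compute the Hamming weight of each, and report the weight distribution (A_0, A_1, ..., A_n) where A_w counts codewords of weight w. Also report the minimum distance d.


Weight distribution: A_0 = 1, A_1 = 1, A_3 = 1, A_4 = 1. Minimum distance d = 1.

Enumerate all 2^2 = 4 messages m ∈ F_2^2.
For each, compute codeword c = mG in F_2^5, then tally its weight.
  m = 00 → c = 00000, weight = 0.
  m = 10 → c = 10101, weight = 3.
  m = 01 → c = 10111, weight = 4.
  m = 11 → c = 00010, weight = 1.
Tally weights:
  weight 0: 1 codewords.
  weight 1: 1 codewords.
  weight 3: 1 codewords.
  weight 4: 1 codewords.
Minimum distance d = smallest w > 0 with A_w > 0 = 1.
Sanity: Σ A_w = 4 = 2^2 = 4 ✓.


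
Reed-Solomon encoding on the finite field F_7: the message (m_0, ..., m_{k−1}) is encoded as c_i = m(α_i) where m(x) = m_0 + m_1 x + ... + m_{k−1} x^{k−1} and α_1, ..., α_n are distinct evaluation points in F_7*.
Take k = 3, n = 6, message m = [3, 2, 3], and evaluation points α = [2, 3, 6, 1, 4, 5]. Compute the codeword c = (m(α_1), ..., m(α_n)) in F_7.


c = [5, 1, 4, 1, 3, 4]

Message polynomial: m(x) = 3 + 2·x + 3·x^2 (mod 7).
For each evaluation point α_i, compute m(α_i) mod 7:
  α_1 = 2: Horner steps 3 → 1 → 5, so m(2) = 5.
  α_2 = 3: Horner steps 3 → 4 → 1, so m(3) = 1.
  α_3 = 6: Horner steps 3 → 6 → 4, so m(6) = 4.
  α_4 = 1: Horner steps 3 → 5 → 1, so m(1) = 1.
  α_5 = 4: Horner steps 3 → 0 → 3, so m(4) = 3.
  α_6 = 5: Horner steps 3 → 3 → 4, so m(5) = 4.
Codeword c = [5, 1, 4, 1, 3, 4] ∈ F_7^6.


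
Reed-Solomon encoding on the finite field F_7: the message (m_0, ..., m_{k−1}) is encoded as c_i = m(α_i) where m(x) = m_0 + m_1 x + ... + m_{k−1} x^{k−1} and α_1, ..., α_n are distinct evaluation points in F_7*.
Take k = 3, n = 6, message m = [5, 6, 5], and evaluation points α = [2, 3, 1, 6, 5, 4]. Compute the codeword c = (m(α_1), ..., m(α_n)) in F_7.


c = [2, 5, 2, 4, 6, 4]

Message polynomial: m(x) = 5 + 6·x + 5·x^2 (mod 7).
For each evaluation point α_i, compute m(α_i) mod 7:
  α_1 = 2: Horner steps 5 → 2 → 2, so m(2) = 2.
  α_2 = 3: Horner steps 5 → 0 → 5, so m(3) = 5.
  α_3 = 1: Horner steps 5 → 4 → 2, so m(1) = 2.
  α_4 = 6: Horner steps 5 → 1 → 4, so m(6) = 4.
  α_5 = 5: Horner steps 5 → 3 → 6, so m(5) = 6.
  α_6 = 4: Horner steps 5 → 5 → 4, so m(4) = 4.
Codeword c = [2, 5, 2, 4, 6, 4] ∈ F_7^6.


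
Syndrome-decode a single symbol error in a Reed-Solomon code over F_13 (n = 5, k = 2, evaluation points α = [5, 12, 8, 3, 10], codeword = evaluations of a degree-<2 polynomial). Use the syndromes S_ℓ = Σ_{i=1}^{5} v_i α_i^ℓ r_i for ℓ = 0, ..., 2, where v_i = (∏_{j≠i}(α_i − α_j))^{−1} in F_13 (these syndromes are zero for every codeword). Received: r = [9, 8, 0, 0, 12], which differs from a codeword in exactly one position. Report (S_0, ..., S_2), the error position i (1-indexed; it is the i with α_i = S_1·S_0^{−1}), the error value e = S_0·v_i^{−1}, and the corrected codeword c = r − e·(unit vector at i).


S = (12, 5, 1), error at position 3, error magnitude e = 10, c = [9, 8, 3, 0, 12].

Step 1: column multipliers v_i = (∏_{j≠i}(α_i − α_j))^{−1} mod 13.
  i = 1 (α = 5): (5−12)(5−8)(5−3)(5−10) = (−7)·(−3)·2·(−5) = −210 ≡ 11, so v_1 = 11^{−1} = 6 (mod 13).
  i = 2 (α = 12): (12−5)(12−8)(12−3)(12−10) = 7·4·9·2 = 504 ≡ 10, so v_2 = 10^{−1} = 4 (mod 13).
  i = 3 (α = 8): (8−5)(8−12)(8−3)(8−10) = 3·(−4)·5·(−2) = 120 ≡ 3, so v_3 = 3^{−1} = 9 (mod 13).
  i = 4 (α = 3): (3−5)(3−12)(3−8)(3−10) = (−2)·(−9)·(−5)·(−7) = 630 ≡ 6, so v_4 = 6^{−1} = 11 (mod 13).
  i = 5 (α = 10): (10−5)(10−12)(10−8)(10−3) = 5·(−2)·2·7 = −140 ≡ 3, so v_5 = 3^{−1} = 9 (mod 13).
  v = [6, 4, 9, 11, 9].
Step 2: syndromes of r = [9, 8, 0, 0, 12] (all sums mod 13).
  S_0 = Σ v_i r_i = 6·9 + 4·8 + 9·0 + 11·0 + 9·12 = 194 ≡ 12.
  S_1 = Σ v_i α_i r_i = 6·5·9 + 4·12·8 + 9·8·0 + 11·3·0 + 9·10·12 = 1734 ≡ 5.
  α_i^2 mod 13 = [12, 1, 12, 9, 9].
  S_2 = Σ v_i α_i^2 r_i = 6·12·9 + 4·1·8 + 9·12·0 + 11·9·0 + 9·9·12 = 1652 ≡ 1.
  S = (12, 5, 1) ≠ 0, so r is not a codeword (an error is present).
Step 3: locate the error. For a single error e at position i, S_ℓ = v_i·e·α_i^ℓ, so α_err = S_1/S_0.
  S_0^{−1} = 12^{−1} = 12 (mod 13), so α_err = 5·12 = 60 ≡ 8 = α_3. Error position i = 3.
  Consistency check: S_2/S_1 = 1·8 = 8 ≡ 8 = α_err ✓ (single-error assumption holds).
Step 4: error magnitude e = S_0/v_3 = S_0·∏_{j≠3}(α_3 − α_j) = 12·3 = 36 ≡ 10 (mod 13).
Step 5: correct position 3: c_3 = r_3 − e = 0 − 10 ≡ 3 (mod 13). Hence c = [9, 8, 3, 0, 12].
  Check: interpolating c through the α_i gives m(x) = 6 + 11·x (degree < 2) with m(α_i) = c_i for every i, so c is indeed a codeword.


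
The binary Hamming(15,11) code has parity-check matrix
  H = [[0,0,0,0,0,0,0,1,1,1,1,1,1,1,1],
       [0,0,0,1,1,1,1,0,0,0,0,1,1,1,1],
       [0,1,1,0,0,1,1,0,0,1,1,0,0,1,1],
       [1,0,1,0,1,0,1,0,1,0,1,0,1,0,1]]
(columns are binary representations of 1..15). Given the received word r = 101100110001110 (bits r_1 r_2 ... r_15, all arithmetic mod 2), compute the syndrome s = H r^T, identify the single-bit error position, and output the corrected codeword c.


s = (0, 1, 1, 0)^T, error position = 6, corrected codeword c = 101101110001110

Compute s = H r^T mod 2 one row at a time:
  s_1 = 1 + 0 + 0 + 0 + 1 + 1 + 1 + 0 = 4 ≡ 0 (mod 2).
  s_2 = 1 + 0 + 0 + 1 + 1 + 1 + 1 + 0 = 5 ≡ 1 (mod 2).
  s_3 = 0 + 1 + 0 + 1 + 0 + 0 + 1 + 0 = 3 ≡ 1 (mod 2).
  s_4 = 1 + 1 + 0 + 1 + 0 + 0 + 1 + 0 = 4 ≡ 0 (mod 2).
s = (0, 1, 1, 0)^T — this equals column 6 of H (binary 0110), so error is at position 6.
Correct: flip bit 6 of r = 101100110001110 to get c = 101101110001110.


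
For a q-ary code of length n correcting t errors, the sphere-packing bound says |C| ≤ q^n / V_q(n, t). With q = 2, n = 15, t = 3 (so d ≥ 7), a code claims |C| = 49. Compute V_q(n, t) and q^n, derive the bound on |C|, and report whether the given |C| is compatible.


V_q(n, t) = 576, q^n = 32768, Hamming bound = 56, |C| = 49 ≤ bound (satisfied).

Step 1: Compute V_q(n, t) = Σ_{j=0}^3 C(n, j) (q−1)^j.
  j = 0: C(15,0)·(1)^0 = 1·1 = 1.
  j = 1: C(15,1)·(1)^1 = 15·1 = 15.
  j = 2: C(15,2)·(1)^2 = 105·1 = 105.
  j = 3: C(15,3)·(1)^3 = 455·1 = 455.
  V_q(n, t) = 1 + 15 + 105 + 455 = 576.
Step 2: q^n = 2^15 = 32768.
Step 3: Hamming bound ⌊q^n / V_q(n,t)⌋ = ⌊32768/576⌋ = 56.
Step 4: Compare |C| = 49 to 56: satisfied.
The claimed |C| lies below the Hamming bound.


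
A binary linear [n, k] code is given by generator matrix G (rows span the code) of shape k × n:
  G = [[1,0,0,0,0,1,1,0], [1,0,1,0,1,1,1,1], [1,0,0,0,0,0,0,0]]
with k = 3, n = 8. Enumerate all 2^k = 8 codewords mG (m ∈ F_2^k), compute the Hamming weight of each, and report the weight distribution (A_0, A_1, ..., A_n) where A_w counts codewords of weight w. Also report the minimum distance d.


Weight distribution: A_0 = 1, A_1 = 1, A_2 = 1, A_3 = 2, A_4 = 1, A_5 = 1, A_6 = 1. Minimum distance d = 1.

Enumerate all 2^3 = 8 messages m ∈ F_2^3.
For each, compute codeword c = mG in F_2^8, then tally its weight.
  m = 000 → c = 00000000, weight = 0.
  m = 100 → c = 10000110, weight = 3.
  m = 010 → c = 10101111, weight = 6.
  m = 110 → c = 00101001, weight = 3.
  m = 001 → c = 10000000, weight = 1.
  m = 101 → c = 00000110, weight = 2.
  m = 011 → c = 00101111, weight = 5.
  m = 111 → c = 10101001, weight = 4.
Tally weights:
  weight 0: 1 codewords.
  weight 1: 1 codewords.
  weight 2: 1 codewords.
  weight 3: 2 codewords.
  weight 4: 1 codewords.
  weight 5: 1 codewords.
  weight 6: 1 codewords.
Minimum distance d = smallest w > 0 with A_w > 0 = 1.
Sanity: Σ A_w = 8 = 2^3 = 8 ✓.


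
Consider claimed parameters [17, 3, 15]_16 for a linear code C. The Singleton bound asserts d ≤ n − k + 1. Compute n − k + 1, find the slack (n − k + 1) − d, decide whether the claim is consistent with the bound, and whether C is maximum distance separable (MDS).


Singleton RHS = n − k + 1 = 15, slack = 0, bound satisfied, MDS.

Singleton bound: d ≤ n − k + 1.
Here n = 17, k = 3, so n − k + 1 = 15.
Given d = 15, check d ≤ 15: YES.
Slack = (n − k + 1) − d = 0.
The code is MDS (slack = 0).
Description: the claimed parameters are [17, 3, 15]_16; such a code would be MDS (meets Singleton bound).


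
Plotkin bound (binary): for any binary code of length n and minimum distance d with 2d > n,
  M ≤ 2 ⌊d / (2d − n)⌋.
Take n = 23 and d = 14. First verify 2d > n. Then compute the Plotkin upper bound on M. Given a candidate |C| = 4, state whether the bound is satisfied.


Plotkin bound M ≤ 4; given |C| = 4 ≤ bound (satisfied).

Check applicability: 2d = 28, n = 23.
2d − n = 5 > 0, so Plotkin applies.
Compute d/(2d−n) = 14/5 ≈ 2.8000.
⌊d/(2d−n)⌋ = 2.
Plotkin bound: M ≤ 2·2 = 4.
Given |C| = 4, check: satisfied.
This |C| is at the Plotkin bound.


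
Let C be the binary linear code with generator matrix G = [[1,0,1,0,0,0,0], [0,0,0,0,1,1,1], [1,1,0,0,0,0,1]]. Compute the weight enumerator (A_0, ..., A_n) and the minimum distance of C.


Weight distribution: A_0 = 1, A_2 = 1, A_3 = 3, A_4 = 2, A_5 = 1. Minimum distance d = 2.

Enumerate all 2^3 = 8 messages m ∈ F_2^3.
For each, compute codeword c = mG in F_2^7, then tally its weight.
  m = 000 → c = 0000000, weight = 0.
  m = 100 → c = 1010000, weight = 2.
  m = 010 → c = 0000111, weight = 3.
  m = 110 → c = 1010111, weight = 5.
  m = 001 → c = 1100001, weight = 3.
  m = 101 → c = 0110001, weight = 3.
  m = 011 → c = 1100110, weight = 4.
  m = 111 → c = 0110110, weight = 4.
Tally weights:
  weight 0: 1 codewords.
  weight 2: 1 codewords.
  weight 3: 3 codewords.
  weight 4: 2 codewords.
  weight 5: 1 codewords.
Minimum distance d = smallest w > 0 with A_w > 0 = 2.
Sanity: Σ A_w = 8 = 2^3 = 8 ✓.


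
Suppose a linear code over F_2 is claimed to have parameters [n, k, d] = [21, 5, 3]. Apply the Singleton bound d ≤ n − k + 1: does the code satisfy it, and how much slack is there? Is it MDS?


Singleton RHS = n − k + 1 = 17, slack = 14, bound satisfied, not MDS.

Singleton bound: d ≤ n − k + 1.
Here n = 21, k = 5, so n − k + 1 = 17.
Given d = 3, check d ≤ 17: YES.
Slack = (n − k + 1) − d = 14.
The code is NOT MDS (slack = 14 > 0).
Description: the claimed parameters are [21, 5, 3]_2; such a code would be non-MDS.


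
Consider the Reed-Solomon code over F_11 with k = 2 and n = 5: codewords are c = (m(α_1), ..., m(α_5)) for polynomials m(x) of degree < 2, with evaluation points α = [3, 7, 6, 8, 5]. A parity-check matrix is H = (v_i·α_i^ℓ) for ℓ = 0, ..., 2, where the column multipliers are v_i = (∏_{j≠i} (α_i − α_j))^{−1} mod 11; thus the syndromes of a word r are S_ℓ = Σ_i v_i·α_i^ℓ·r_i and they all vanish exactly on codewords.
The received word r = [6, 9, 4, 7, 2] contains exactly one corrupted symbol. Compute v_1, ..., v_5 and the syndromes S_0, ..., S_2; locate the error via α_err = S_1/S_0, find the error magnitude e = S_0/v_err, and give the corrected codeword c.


S = (8, 4, 2), error at position 3, error magnitude e = 4, c = [6, 9, 0, 7, 2].

Step 1: column multipliers v_i = (∏_{j≠i}(α_i − α_j))^{−1} mod 11.
  i = 1 (α = 3): (3−7)(3−6)(3−8)(3−5) = (−4)·(−3)·(−5)·(−2) = 120 ≡ 10, so v_1 = 10^{−1} = 10 (mod 11).
  i = 2 (α = 7): (7−3)(7−6)(7−8)(7−5) = 4·1·(−1)·2 = −8 ≡ 3, so v_2 = 3^{−1} = 4 (mod 11).
  i = 3 (α = 6): (6−3)(6−7)(6−8)(6−5) = 3·(−1)·(−2)·1 = 6 ≡ 6, so v_3 = 6^{−1} = 2 (mod 11).
  i = 4 (α = 8): (8−3)(8−7)(8−6)(8−5) = 5·1·2·3 = 30 ≡ 8, so v_4 = 8^{−1} = 7 (mod 11).
  i = 5 (α = 5): (5−3)(5−7)(5−6)(5−8) = 2·(−2)·(−1)·(−3) = −12 ≡ 10, so v_5 = 10^{−1} = 10 (mod 11).
  v = [10, 4, 2, 7, 10].
Step 2: syndromes of r = [6, 9, 4, 7, 2] (all sums mod 11).
  S_0 = Σ v_i r_i = 10·6 + 4·9 + 2·4 + 7·7 + 10·2 = 173 ≡ 8.
  S_1 = Σ v_i α_i r_i = 10·3·6 + 4·7·9 + 2·6·4 + 7·8·7 + 10·5·2 = 972 ≡ 4.
  α_i^2 mod 11 = [9, 5, 3, 9, 3].
  S_2 = Σ v_i α_i^2 r_i = 10·9·6 + 4·5·9 + 2·3·4 + 7·9·7 + 10·3·2 = 1245 ≡ 2.
  S = (8, 4, 2) ≠ 0, so r is not a codeword (an error is present).
Step 3: locate the error. For a single error e at position i, S_ℓ = v_i·e·α_i^ℓ, so α_err = S_1/S_0.
  S_0^{−1} = 8^{−1} = 7 (mod 11), so α_err = 4·7 = 28 ≡ 6 = α_3. Error position i = 3.
  Consistency check: S_2/S_1 = 2·3 = 6 ≡ 6 = α_err ✓ (single-error assumption holds).
Step 4: error magnitude e = S_0/v_3 = S_0·∏_{j≠3}(α_3 − α_j) = 8·6 = 48 ≡ 4 (mod 11).
Step 5: correct position 3: c_3 = r_3 − e = 4 − 4 ≡ 0 (mod 11). Hence c = [6, 9, 0, 7, 2].
  Check: interpolating c through the α_i gives m(x) = 1 + 9·x (degree < 2) with m(α_i) = c_i for every i, so c is indeed a codeword.


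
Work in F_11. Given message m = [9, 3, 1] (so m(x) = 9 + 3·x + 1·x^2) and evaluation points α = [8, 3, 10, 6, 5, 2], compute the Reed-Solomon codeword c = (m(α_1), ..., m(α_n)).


c = [9, 5, 7, 8, 5, 8]

Message polynomial: m(x) = 9 + 3·x + 1·x^2 (mod 11).
For each evaluation point α_i, compute m(α_i) mod 11:
  α_1 = 8: Horner steps 1 → 0 → 9, so m(8) = 9.
  α_2 = 3: Horner steps 1 → 6 → 5, so m(3) = 5.
  α_3 = 10: Horner steps 1 → 2 → 7, so m(10) = 7.
  α_4 = 6: Horner steps 1 → 9 → 8, so m(6) = 8.
  α_5 = 5: Horner steps 1 → 8 → 5, so m(5) = 5.
  α_6 = 2: Horner steps 1 → 5 → 8, so m(2) = 8.
Codeword c = [9, 5, 7, 8, 5, 8] ∈ F_11^6.


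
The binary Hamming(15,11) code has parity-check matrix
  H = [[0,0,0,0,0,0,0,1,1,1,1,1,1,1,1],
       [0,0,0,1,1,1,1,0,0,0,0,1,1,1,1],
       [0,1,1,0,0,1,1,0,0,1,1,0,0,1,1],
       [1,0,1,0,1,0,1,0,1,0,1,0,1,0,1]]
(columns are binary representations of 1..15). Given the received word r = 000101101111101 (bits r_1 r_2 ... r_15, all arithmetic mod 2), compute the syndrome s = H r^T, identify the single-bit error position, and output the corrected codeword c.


s = (0, 0, 1, 1)^T, error position = 3, corrected codeword c = 001101101111101

Compute s = H r^T mod 2 one row at a time:
  s_1 = 0 + 1 + 1 + 1 + 1 + 1 + 0 + 1 = 6 ≡ 0 (mod 2).
  s_2 = 1 + 0 + 1 + 1 + 1 + 1 + 0 + 1 = 6 ≡ 0 (mod 2).
  s_3 = 0 + 0 + 1 + 1 + 1 + 1 + 0 + 1 = 5 ≡ 1 (mod 2).
  s_4 = 0 + 0 + 0 + 1 + 1 + 1 + 1 + 1 = 5 ≡ 1 (mod 2).
s = (0, 0, 1, 1)^T — this equals column 3 of H (binary 0011), so error is at position 3.
Correct: flip bit 3 of r = 000101101111101 to get c = 001101101111101.
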